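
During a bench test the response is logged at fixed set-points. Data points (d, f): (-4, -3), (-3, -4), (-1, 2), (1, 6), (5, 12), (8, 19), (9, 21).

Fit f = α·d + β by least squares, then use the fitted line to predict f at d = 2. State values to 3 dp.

f̂ = 7.298

Compute the Gram sums: Σd·d = 197, Σd = 15, Σ1 = 7.
For Xᵀf: Σd·f = 429, Σf = 53.
Normal equations: [[197, 15]; [15, 7]]·[α, β]ᵀ = [429, 53]ᵀ.
det = 197·7 − 15² = 1154.
α = (429·7 − 15·53)/1154 = 1104/577; β = (197·53 − 15·429)/1154 = 2003/577.
At d = 2: f̂ = (1104/577)·(2) + (2003/577)·(1) = 4211/577.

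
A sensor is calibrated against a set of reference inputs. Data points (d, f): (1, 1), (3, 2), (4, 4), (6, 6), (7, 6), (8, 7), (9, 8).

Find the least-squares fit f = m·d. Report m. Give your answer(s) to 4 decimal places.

m = 0.8945

Compute the Gram sums: Σd·d = 256.
And Σd·f = 229.
AᵀA·[m]ᵀ = Aᵀf becomes [[256]]·[m]ᵀ = [229]ᵀ.
Hence m = 229 / 256 ≈ 0.894531.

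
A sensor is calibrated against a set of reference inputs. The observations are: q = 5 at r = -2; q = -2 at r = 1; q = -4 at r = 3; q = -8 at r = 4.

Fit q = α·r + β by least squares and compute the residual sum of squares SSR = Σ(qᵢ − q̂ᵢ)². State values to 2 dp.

The normal system XᵀX·[α, β]ᵀ = Xᵀq is [[30, 6]; [6, 4]]·[α, β]ᵀ = [-56, -9]ᵀ.
det = 30·4 − 6² = 84.
α = ((-56)·4 − 6·(-9))/84 = -85/42; β = (30·(-9) − 6·(-56))/84 = 11/14.
Residuals: 1/6, -16/21, 9/7, -29/42; SSR = 115/42.

SSR = 2.74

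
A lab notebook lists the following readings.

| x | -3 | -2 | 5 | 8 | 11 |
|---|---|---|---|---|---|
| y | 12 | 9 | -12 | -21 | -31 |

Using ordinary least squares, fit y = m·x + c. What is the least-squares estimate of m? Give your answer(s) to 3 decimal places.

Entries of MᵀM: Σx·x = 223, Σx = 19, Σ1 = 5.
Right-hand side: Σx·y = -623, Σy = -43.
MᵀM·[m, c]ᵀ = Mᵀy becomes [[223, 19]; [19, 5]]·[m, c]ᵀ = [-623, -43]ᵀ.
Eliminating c: 5·(row 1) − 19·(row 2) gives 754·m = 5·(-623) − 19·(-43) = -2298, so m = -1149/377.
Then c = ((-43) − 19·(-1149/377))/5 = 1124/377.

m = -3.048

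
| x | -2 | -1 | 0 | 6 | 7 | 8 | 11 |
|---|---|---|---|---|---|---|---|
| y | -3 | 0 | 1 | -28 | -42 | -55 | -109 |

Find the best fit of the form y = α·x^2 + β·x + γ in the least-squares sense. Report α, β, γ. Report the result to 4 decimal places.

α = -0.9817, β = 0.7332, γ = 1.8167

Forming MᵀM = [[22451, 2393, 275]; [2393, 275, 29]; [275, 29, 7]] and Mᵀy = [-19787, -2095, -236]ᵀ gives MᵀM·[α, β, γ]ᵀ = Mᵀy.
Solving the 3×3 system (Gaussian elimination) gives α = -398395/405804, β = 297529/405804, γ = 61435/33817.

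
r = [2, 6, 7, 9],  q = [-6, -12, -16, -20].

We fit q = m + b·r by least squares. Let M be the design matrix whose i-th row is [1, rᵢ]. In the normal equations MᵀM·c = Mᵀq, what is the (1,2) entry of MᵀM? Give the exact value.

Row 1 ↔ basis 1, column 2 ↔ basis r, so (MᵀM)_{1,2} = Σᵢ r = (1)·(2) + (1)·(6) + (1)·(7) + (1)·(9) = 24.

24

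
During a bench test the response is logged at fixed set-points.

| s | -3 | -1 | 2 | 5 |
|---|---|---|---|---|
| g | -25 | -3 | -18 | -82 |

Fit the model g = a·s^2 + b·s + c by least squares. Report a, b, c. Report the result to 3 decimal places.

a = -2.901, b = -1.422, c = -2.650

From the data, Σs^2·s^2 = 723, Σs^2·s = 105, Σs^2 = 39, Σs·s = 39, Σs = 3, Σ1 = 4.
Right-hand side: Σs^2·g = -2350, Σs·g = -368, Σg = -128.
Inverting the 3×3 Gram matrix, [a, b, c]ᵀ = [-4421/1524, -2167/1524, -673/254]ᵀ.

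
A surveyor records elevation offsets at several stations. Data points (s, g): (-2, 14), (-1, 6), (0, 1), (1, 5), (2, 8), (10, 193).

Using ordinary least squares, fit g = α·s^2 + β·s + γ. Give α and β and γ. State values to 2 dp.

α = 2.04, β = -1.33, γ = 2.72

Entries of MᵀM: Σs^2·s^2 = 10034, Σs^2·s = 1000, Σs^2 = 110, Σs·s = 110, Σs = 10, Σ1 = 6.
Right-hand side: Σs^2·g = 19399, Σs·g = 1917, Σg = 227.
Inverting the 3×3 Gram matrix, [α, β, γ]ᵀ = [3548/1743, -11552/8715, 3165/1162]ᵀ.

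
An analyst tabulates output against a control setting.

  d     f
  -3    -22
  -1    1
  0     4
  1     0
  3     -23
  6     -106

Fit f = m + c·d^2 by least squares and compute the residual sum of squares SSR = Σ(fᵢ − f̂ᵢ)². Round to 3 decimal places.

The normal equations are: 6·m + 56·c = -146;  56·m + 1460·c = -4220.
(Σ1 = 6, Σd^2 = 56, Σd^2·d^2 = 1460, Σf = -146, Σd^2·f = -4220.)
Eliminating c: 1460·(row 1) − 56·(row 2) gives 5624·m = 1460·(-146) − 56·(-4220) = 23160, so m = 2895/703.
Then c = ((-4220) − 56·(2895/703))/1460 = -2143/703.
Residuals: 926/703, -49/703, -83/703, -752/703, 223/703, -265/703; SSR = 2208/703.

SSR = 3.141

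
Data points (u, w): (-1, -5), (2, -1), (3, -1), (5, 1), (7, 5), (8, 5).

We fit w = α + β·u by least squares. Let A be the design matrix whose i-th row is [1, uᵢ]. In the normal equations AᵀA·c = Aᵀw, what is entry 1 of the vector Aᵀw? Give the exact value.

4

Entry 1 ↔ basis 1, so (Aᵀw)_{1} = Σᵢ wᵢ = (1)·(-5) + (1)·(-1) + (1)·(-1) + (1)·(1) + (1)·(5) + (1)·(5) = 4.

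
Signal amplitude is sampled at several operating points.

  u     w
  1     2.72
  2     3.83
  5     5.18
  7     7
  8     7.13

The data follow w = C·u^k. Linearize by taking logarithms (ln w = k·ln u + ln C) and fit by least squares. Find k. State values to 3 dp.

k = 0.458

Linearized form: ln w = k·ln u + ln C. From the 5 transformed points,
AᵀA = [[11.1814, 6.3279]; [6.3279, 5]], rhs = [11.4493, 7.8985]ᵀ  (here Σln u = 6.3279, Σ(ln u)² = 11.1814, Σln w = 7.8985, Σln u·ln w = 11.4493).
Solving (det = 15.8642): k = 0.45794, ln C = 1.00014.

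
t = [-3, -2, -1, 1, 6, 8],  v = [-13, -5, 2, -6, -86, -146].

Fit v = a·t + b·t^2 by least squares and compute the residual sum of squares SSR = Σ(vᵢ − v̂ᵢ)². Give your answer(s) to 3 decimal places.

Sums needed: Σt·t = 115, Σt·t^2 = 693, Σt^2·t^2 = 5491.
Moment sums: Σt·v = -1643, Σt^2·v = -12581.
Normal equations: [[115, 693]; [693, 5491]]·[a, b]ᵀ = [-1643, -12581]ᵀ.
Eliminating b: 5491·(row 1) − 693·(row 2) gives 151216·a = 5491·(-1643) − 693·(-12581) = -303080, so a = -37885/18902.
Then b = ((-12581) − 693·(-37885/18902))/5491 = -38527/18902.
Residuals: -6319/9451, -622/727, 19223/9451, -18500/9451, -5645/9451, 4558/9451; SSR = 92025/9451.

SSR = 9.737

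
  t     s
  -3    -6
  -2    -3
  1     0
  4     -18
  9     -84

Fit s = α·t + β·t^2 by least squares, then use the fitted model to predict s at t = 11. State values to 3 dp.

Compute the Gram sums: Σt·t = 111, Σt·t^2 = 759, Σt^2·t^2 = 6915.
Right-hand side: Σt·s = -804, Σt^2·s = -7158.
Eliminating β: 6915·(row 1) − 759·(row 2) gives 191484·α = 6915·(-804) − 759·(-7158) = -126738, so α = -2347/3546.
Then β = ((-7158) − 759·(-2347/3546))/6915 = -3413/3546.
At t = 11: ŝ = (-2347/3546)·(11) + (-3413/3546)·(121) = -219395/1773.

ŝ = -123.742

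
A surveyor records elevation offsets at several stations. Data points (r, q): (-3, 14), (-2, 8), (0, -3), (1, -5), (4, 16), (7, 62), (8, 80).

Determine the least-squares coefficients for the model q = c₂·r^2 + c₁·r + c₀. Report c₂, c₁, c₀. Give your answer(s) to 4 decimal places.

c₂ = 1.5013, c₁ = -1.4632, c₀ = -2.9634

Normal-equation sums: Σr^2·r^2 = 6851, Σr^2·r = 885, Σr^2 = 143, Σr·r = 143, Σr = 15, Σ1 = 7.
Right-hand side: Σr^2·q = 8567, Σr·q = 1075, Σq = 172.
Solving the 3×3 system (Gaussian elimination) gives c₂ = 530157/353122, c₁ = -516685/353122, c₀ = -523228/176561.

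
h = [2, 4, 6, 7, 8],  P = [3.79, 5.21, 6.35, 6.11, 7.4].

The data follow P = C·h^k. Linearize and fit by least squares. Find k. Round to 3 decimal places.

k = 0.446

Taking logs, ln P = k·ln h + ln C, so regress ln P on ln h.
Σln h = 7.8966, Σ(ln h)² = 13.7233, Σln P = 8.6428, Σln h·ln P = 14.2076.
Normal system: [[13.7233, 7.8966]; [7.8966, 5]]·[k, ln C]ᵀ = [14.2076, 8.6428]ᵀ.
Δ = 13.7233·5 − (7.8966)² = 6.2610; k = (14.2076·5 − 7.8966·8.6428)/6.2610 = 0.44557, ln C = (13.7233·8.6428 − 7.8966·14.2076)/6.2610 = 1.02487.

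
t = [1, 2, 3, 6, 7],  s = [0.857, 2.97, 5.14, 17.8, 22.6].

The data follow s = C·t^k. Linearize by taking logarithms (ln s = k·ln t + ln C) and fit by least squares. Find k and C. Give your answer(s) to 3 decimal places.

k = 1.675, C = 0.871

Linearized form: ln s = k·ln t + ln C. From the 5 transformed points,
Over the data: Σln t = 5.5294, Σ(ln t)² = 8.6844, Σln s = 8.5684, Σln t·ln s = 13.7791.
Normal system: [[8.6844, 5.5294]; [5.5294, 5]]·[k, ln C]ᵀ = [13.7791, 8.5684]ᵀ.
Solving (det = 12.8473): k = 1.67482, ln C = -0.13847, so C = exp(-0.13847) = 0.87069.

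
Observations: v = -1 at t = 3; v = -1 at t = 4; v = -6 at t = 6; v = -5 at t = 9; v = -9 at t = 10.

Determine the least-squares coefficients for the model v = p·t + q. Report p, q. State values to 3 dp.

The normal system AᵀA·[p, q]ᵀ = Aᵀv is [[242, 32]; [32, 5]]·[p, q]ᵀ = [-178, -22]ᵀ.
det = 242·5 − 32² = 186.
p = ((-178)·5 − 32·(-22))/186 = -1; q = (242·(-22) − 32·(-178))/186 = 2.

p = -1.000, q = 2.000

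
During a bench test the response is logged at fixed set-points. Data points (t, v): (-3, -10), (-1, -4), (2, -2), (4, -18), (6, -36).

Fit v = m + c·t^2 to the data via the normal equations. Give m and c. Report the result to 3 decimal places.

The normal system MᵀM·[m, c]ᵀ = Mᵀv is [[5, 66]; [66, 1650]]·[m, c]ᵀ = [-70, -1686]ᵀ.
Determinant 5·1650 − 66² = 3894.
m = ((-70)·1650 − 66·(-1686))/3894 = -64/59; c = (5·(-1686) − 66·(-70))/3894 = -635/649.

m = -1.085, c = -0.978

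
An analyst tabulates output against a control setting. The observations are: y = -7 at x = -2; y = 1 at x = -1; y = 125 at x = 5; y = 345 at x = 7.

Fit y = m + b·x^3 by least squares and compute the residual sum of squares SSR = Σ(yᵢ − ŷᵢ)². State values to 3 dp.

SSR = 2.620

From the data, Σ1 = 4, Σx^3 = 459, Σx^3·x^3 = 133339.
Moment sums: Σy = 464, Σx^3·y = 134015.
So AᵀA·[m, b]ᵀ = Aᵀy: [[4, 459]; [459, 133339]]·[m, b]ᵀ = [464, 134015]ᵀ.
Determinant 4·133339 − 459² = 322675.
m = (464·133339 − 459·134015)/322675 = 356411/322675; b = (4·134015 − 459·464)/322675 = 323084/322675.
Residuals: -30464/322675, 289348/322675, -407536/322675, 148652/322675; SSR = 845536/322675.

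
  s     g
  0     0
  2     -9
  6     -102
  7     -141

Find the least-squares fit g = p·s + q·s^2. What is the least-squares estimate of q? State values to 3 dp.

Sums needed: Σs·s = 89, Σs·s^2 = 567, Σs^2·s^2 = 3713.
For Aᵀg: Σs·g = -1617, Σs^2·g = -10617.
Normal equations: [[89, 567]; [567, 3713]]·[p, q]ᵀ = [-1617, -10617]ᵀ.
Δ = 89·3713 − 567² = 8968.
p = ((-1617)·3713 − 567·(-10617))/8968 = 7959/4484; q = (89·(-10617) − 567·(-1617))/8968 = -14037/4484.

q = -3.130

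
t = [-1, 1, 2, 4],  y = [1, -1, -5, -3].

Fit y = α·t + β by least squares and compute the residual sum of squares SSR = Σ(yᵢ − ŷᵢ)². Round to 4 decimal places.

Setting ∂/∂α … = 0 gives: 22·α + 6·β = -24;  6·α + 4·β = -8.
(Σt·t = 22, Σt = 6, Σ1 = 4, Σt·y = -24, Σy = -8.)
det = 22·4 − 6² = 52.
α = ((-24)·4 − 6·(-8))/52 = -12/13; β = (22·(-8) − 6·(-24))/52 = -8/13.
Residuals: 9/13, 7/13, -33/13, 17/13; SSR = 116/13.

SSR = 8.9231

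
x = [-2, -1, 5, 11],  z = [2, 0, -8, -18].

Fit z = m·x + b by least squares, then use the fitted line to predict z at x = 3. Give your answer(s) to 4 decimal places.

MᵀM·[m, b]ᵀ = Mᵀz reads: 151·m + 13·b = -242;  13·m + 4·b = -24.
Eliminating b: 4·(row 1) − 13·(row 2) gives 435·m = 4·(-242) − 13·(-24) = -656, so m = -656/435.
Then b = ((-24) − 13·(-656/435))/4 = -478/435.
At x = 3: ẑ = (-656/435)·(3) + (-478/435)·(1) = -2446/435.

ẑ = -5.6230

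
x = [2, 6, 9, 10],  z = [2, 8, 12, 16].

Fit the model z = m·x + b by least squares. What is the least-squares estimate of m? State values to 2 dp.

With design matrix A, AᵀA = [[221, 27]; [27, 4]] and Aᵀz = [320, 38]ᵀ.
Eliminating b: 4·(row 1) − 27·(row 2) gives 155·m = 4·320 − 27·38 = 254, so m = 254/155.
Then b = (38 − 27·(254/155))/4 = -242/155.

m = 1.64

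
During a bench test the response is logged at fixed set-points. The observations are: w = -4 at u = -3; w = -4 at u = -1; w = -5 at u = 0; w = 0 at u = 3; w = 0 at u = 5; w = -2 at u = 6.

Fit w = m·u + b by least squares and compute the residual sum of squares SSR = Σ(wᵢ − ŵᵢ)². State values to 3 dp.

SSR = 10.221

Entries of AᵀA: Σu·u = 80, Σu = 10, Σ1 = 6.
And Σu·w = 4, Σw = -15.
So AᵀA·[m, b]ᵀ = Aᵀw: [[80, 10]; [10, 6]]·[m, b]ᵀ = [4, -15]ᵀ.
Eliminating b: 6·(row 1) − 10·(row 2) gives 380·m = 6·4 − 10·(-15) = 174, so m = 87/190.
Then b = ((-15) − 10·(87/190))/6 = -62/19.
Residuals: 121/190, -53/190, -33/19, 359/190, 37/38, -141/95; SSR = 971/95.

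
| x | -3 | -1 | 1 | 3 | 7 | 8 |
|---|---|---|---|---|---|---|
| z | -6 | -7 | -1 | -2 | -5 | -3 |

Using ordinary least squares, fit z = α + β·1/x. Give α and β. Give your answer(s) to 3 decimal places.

α = -4.145, β = 3.257

With design matrix M, MᵀM = [[6, 15/56]; [15/56, 63737/28224]] and Mᵀz = [-24, 1049/168]ᵀ.
Δ = 6·(63737/28224) − (15/56)² = 126799/9408.
α = ((-24)·(63737/28224) − (15/56)·(1049/168))/(126799/9408) = -525631/126799; β = (6·(1049/168) − (15/56)·(-24))/(126799/9408) = 412944/126799.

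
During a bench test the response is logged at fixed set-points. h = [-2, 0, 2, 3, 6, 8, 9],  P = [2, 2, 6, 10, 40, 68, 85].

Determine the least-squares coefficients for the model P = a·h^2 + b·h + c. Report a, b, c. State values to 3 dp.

With design matrix A, AᵀA = [[12066, 1484, 198]; [1484, 198, 26]; [198, 26, 7]] and AᵀP = [12799, 1587, 213]ᵀ.
Inverting the 3×3 Gram matrix, [a, b, c]ᵀ = [63935/66794, 261197/333970, 74917/166985]ᵀ.

a = 0.957, b = 0.782, c = 0.449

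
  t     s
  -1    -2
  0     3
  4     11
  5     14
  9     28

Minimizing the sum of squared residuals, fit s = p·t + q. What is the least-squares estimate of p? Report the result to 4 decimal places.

p = 2.8282

The normal equations are: 123·p + 17·q = 368;  17·p + 5·q = 54.
Δ = 123·5 − 17² = 326.
p = (368·5 − 17·54)/326 = 461/163; q = (123·54 − 17·368)/326 = 193/163.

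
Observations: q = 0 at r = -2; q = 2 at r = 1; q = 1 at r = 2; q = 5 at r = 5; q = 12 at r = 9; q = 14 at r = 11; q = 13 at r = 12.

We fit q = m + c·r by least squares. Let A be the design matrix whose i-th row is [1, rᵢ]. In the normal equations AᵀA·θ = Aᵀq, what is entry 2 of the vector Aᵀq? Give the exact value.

Entry 2 ↔ basis r, so (Aᵀq)_{2} = Σᵢ (r)·qᵢ = (-2)·(0) + (1)·(2) + (2)·(1) + (5)·(5) + (9)·(12) + (11)·(14) + (12)·(13) = 447.

447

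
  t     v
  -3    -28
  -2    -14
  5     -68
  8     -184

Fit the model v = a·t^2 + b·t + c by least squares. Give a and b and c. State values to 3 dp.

a = -3.041, b = 1.145, c = 1.764

Forming MᵀM = [[4818, 602, 102]; [602, 102, 8]; [102, 8, 4]] and Mᵀv = [-13784, -1700, -294]ᵀ gives MᵀM·[a, b, c]ᵀ = Mᵀv.
Solving the 3×3 system (Gaussian elimination) gives a = -49053/16129, b = 18461/16129, c = 224/127.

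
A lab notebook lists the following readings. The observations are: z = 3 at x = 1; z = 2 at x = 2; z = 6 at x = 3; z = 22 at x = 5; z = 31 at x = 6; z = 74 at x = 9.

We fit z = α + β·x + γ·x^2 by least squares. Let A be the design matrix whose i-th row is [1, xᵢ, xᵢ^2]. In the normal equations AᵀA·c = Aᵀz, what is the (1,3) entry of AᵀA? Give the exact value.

156

Row 1 ↔ basis 1, column 3 ↔ basis x^2, so (AᵀA)_{1,3} = Σᵢ x^2 = (1)·(1) + (1)·(4) + (1)·(9) + (1)·(25) + (1)·(36) + (1)·(81) = 156.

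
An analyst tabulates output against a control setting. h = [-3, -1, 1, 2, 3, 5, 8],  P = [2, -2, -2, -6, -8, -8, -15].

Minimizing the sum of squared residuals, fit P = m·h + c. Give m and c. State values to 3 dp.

The normal equations are: 113·m + 15·c = -202;  15·m + 7·c = -39.
Determinant 113·7 − 15² = 566.
m = ((-202)·7 − 15·(-39))/566 = -829/566; c = (113·(-39) − 15·(-202))/566 = -1377/566.

m = -1.465, c = -2.433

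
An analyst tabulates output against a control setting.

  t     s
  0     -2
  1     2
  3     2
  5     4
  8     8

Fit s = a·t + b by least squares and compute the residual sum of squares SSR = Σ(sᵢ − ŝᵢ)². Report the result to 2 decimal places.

Compute the Gram sums: Σt·t = 99, Σt = 17, Σ1 = 5.
For Aᵀs: Σt·s = 92, Σs = 14.
So AᵀA·[a, b]ᵀ = Aᵀs: [[99, 17]; [17, 5]]·[a, b]ᵀ = [92, 14]ᵀ.
det = 99·5 − 17² = 206.
a = (92·5 − 17·14)/206 = 111/103; b = (99·14 − 17·92)/206 = -89/103.
Residuals: -117/103, 184/103, -38/103, -54/103, 25/103; SSR = 510/103.

SSR = 4.95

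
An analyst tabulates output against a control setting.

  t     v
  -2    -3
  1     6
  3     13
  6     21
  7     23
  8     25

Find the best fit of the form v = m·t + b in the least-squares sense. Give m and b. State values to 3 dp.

m = 2.835, b = 3.298

From the data, Σt·t = 163, Σt = 23, Σ1 = 6.
Right-hand side: Σt·v = 538, Σv = 85.
So XᵀX·[m, b]ᵀ = Xᵀv: [[163, 23]; [23, 6]]·[m, b]ᵀ = [538, 85]ᵀ.
Δ = 163·6 − 23² = 449.
m = (538·6 − 23·85)/449 = 1273/449; b = (163·85 − 23·538)/449 = 1481/449.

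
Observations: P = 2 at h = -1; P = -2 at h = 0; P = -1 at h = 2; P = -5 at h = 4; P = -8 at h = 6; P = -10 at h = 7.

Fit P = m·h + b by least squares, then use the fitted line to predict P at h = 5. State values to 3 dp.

P̂ = -6.692

The normal system XᵀX·[m, b]ᵀ = XᵀP is [[106, 18]; [18, 6]]·[m, b]ᵀ = [-142, -24]ᵀ.
det = 106·6 − 18² = 312.
m = ((-142)·6 − 18·(-24))/312 = -35/26; b = (106·(-24) − 18·(-142))/312 = 1/26.
At h = 5: P̂ = (-35/26)·(5) + (1/26)·(1) = -87/13.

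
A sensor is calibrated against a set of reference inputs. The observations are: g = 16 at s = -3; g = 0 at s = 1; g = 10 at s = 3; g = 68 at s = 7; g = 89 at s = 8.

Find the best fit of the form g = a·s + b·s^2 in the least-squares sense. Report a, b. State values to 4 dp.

a = -0.9296, b = 1.5102

Normal-equation sums: Σs·s = 132, Σs·s^2 = 856, Σs^2·s^2 = 6660.
Right-hand side: Σs·g = 1170, Σs^2·g = 9262.
So XᵀX·[a, b]ᵀ = Xᵀg: [[132, 856]; [856, 6660]]·[a, b]ᵀ = [1170, 9262]ᵀ.
Δ = 132·6660 − 856² = 146384.
a = (1170·6660 − 856·9262)/146384 = -17009/18298; b = (132·9262 − 856·1170)/146384 = 27633/18298.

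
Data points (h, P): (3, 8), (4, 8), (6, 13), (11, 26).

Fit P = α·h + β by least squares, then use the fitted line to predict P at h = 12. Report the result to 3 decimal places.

P̂ = 27.961

The normal equations are: 182·α + 24·β = 420;  24·α + 4·β = 55.
(Σh·h = 182, Σh = 24, Σ1 = 4, Σh·P = 420, ΣP = 55.)
Eliminating β: 4·(row 1) − 24·(row 2) gives 152·α = 4·420 − 24·55 = 360, so α = 45/19.
Then β = (55 − 24·(45/19))/4 = -35/76.
At h = 12: P̂ = (45/19)·(12) + (-35/76)·(1) = 2125/76.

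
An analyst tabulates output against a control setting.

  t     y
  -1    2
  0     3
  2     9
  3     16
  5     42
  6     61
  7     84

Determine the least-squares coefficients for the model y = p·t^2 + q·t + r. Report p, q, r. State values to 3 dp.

Compute the Gram sums: Σt^2·t^2 = 4420, Σt^2·t = 718, Σt^2 = 124, Σt·t = 124, Σt = 22, Σ1 = 7.
And Σt^2·y = 7544, Σt·y = 1228, Σy = 217.
So XᵀX·[p, q, r]ᵀ = Xᵀy: [[4420, 718, 124]; [718, 124, 22]; [124, 22, 7]]·[p, q, r]ᵀ = [7544, 1228, 217]ᵀ.
Inverting the 3×3 Gram matrix, [p, q, r]ᵀ = [13841/8283, -388/8283, 12809/8283]ᵀ.

p = 1.671, q = -0.047, r = 1.546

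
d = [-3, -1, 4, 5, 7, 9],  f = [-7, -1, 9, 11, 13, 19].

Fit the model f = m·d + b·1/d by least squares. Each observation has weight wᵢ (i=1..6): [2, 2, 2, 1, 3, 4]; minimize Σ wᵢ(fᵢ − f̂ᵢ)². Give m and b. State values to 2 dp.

Entries of AᵀWA: Σwᵢ·d·d = 548, Σwᵢ·d·1/d = 14, Σwᵢ·1/d·1/d = 1982777/793800.
For AᵀWf: Σwᵢ·d·f = 1128, Σwᵢ·1/d·f = 17251/630.
AᵀWA·[m, b]ᵀ = AᵀWf becomes [[548, 14]; [14, 1982777/793800]]·[m, b]ᵀ = [1128, 17251/630]ᵀ.
Δ = 548·(1982777/793800) − 14² = 232744249/198450.
m = (1128·(1982777/793800) − 14·(17251/630))/(232744249/198450) = 483066204/232744249; b = (548·(17251/630) − 14·1128)/(232744249/198450) = -156054780/232744249.

m = 2.08, b = -0.67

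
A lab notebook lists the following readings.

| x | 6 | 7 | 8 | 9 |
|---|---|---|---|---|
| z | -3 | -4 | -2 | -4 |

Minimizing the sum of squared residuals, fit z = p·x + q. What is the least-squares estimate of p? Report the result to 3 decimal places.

p = -0.100

From the data, Σx·x = 230, Σx = 30, Σ1 = 4.
And Σx·z = -98, Σz = -13.
Determinant 230·4 − 30² = 20.
p = ((-98)·4 − 30·(-13))/20 = -1/10; q = (230·(-13) − 30·(-98))/20 = -5/2.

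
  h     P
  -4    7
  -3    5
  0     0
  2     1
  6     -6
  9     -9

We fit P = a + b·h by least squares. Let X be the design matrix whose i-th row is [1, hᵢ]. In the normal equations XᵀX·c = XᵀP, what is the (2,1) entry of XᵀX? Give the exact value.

10

Row 2 ↔ basis h, column 1 ↔ basis 1, so (XᵀX)_{2,1} = Σᵢ h = (-4)·(1) + (-3)·(1) + (0)·(1) + (2)·(1) + (6)·(1) + (9)·(1) = 10.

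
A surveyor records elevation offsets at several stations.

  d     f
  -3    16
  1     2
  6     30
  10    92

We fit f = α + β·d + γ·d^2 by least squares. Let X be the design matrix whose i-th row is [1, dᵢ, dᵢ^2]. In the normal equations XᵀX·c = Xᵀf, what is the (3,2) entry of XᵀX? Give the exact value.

Row 3 ↔ basis d^2, column 2 ↔ basis d, so (XᵀX)_{3,2} = Σᵢ (d^2)·(d) = (9)·(-3) + (1)·(1) + (36)·(6) + (100)·(10) = 1190.

1190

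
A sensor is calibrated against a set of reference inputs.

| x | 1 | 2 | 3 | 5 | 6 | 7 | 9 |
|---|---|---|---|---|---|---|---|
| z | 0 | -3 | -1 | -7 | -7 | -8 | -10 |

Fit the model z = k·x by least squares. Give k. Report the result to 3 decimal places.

Setting ∂/∂k … = 0 gives: 205·k = -232.
(Σx·x = 205, Σx·z = -232.)
k = (-232)/205 = -1.13171.

k = -1.132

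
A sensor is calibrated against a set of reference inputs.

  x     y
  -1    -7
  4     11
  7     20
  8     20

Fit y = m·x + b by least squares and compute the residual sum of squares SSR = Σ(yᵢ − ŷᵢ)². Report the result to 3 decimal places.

SSR = 8.265

The normal equations are: 130·m + 18·b = 351;  18·m + 4·b = 44.
(Σx·x = 130, Σx = 18, Σ1 = 4, Σx·y = 351, Σy = 44.)
Eliminating b: 4·(row 1) − 18·(row 2) gives 196·m = 4·351 − 18·44 = 612, so m = 153/49.
Then b = (44 − 18·(153/49))/4 = -299/98.
Residuals: -81/98, 153/98, 117/98, -27/14; SSR = 405/49.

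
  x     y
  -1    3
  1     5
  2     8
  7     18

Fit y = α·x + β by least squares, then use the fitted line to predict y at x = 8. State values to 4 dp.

Sums needed: Σx·x = 55, Σx = 9, Σ1 = 4.
Right-hand side: Σx·y = 144, Σy = 34.
Normal equations: [[55, 9]; [9, 4]]·[α, β]ᵀ = [144, 34]ᵀ.
det = 55·4 − 9² = 139.
α = (144·4 − 9·34)/139 = 270/139; β = (55·34 − 9·144)/139 = 574/139.
At x = 8: ŷ = (270/139)·(8) + (574/139)·(1) = 2734/139.

ŷ = 19.6691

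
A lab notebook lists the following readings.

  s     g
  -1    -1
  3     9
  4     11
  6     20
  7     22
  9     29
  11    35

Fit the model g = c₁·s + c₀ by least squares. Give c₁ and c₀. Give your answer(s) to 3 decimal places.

Sums needed: Σs·s = 313, Σs = 39, Σ1 = 7.
Moment sums: Σs·g = 992, Σg = 125.
So MᵀM·[c₁, c₀]ᵀ = Mᵀg: [[313, 39]; [39, 7]]·[c₁, c₀]ᵀ = [992, 125]ᵀ.
det = 313·7 − 39² = 670.
c₁ = (992·7 − 39·125)/670 = 2069/670; c₀ = (313·125 − 39·992)/670 = 437/670.

c₁ = 3.088, c₀ = 0.652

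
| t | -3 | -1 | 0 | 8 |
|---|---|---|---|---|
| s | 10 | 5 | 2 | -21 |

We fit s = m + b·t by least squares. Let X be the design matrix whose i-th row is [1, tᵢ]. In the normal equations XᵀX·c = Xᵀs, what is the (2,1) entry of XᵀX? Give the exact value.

4

Row 2 ↔ basis t, column 1 ↔ basis 1, so (XᵀX)_{2,1} = Σᵢ t = (-3)·(1) + (-1)·(1) + (0)·(1) + (8)·(1) = 4.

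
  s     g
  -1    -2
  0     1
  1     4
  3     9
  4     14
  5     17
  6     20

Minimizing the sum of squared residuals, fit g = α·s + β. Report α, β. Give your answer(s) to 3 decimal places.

From the data, Σs·s = 88, Σs = 18, Σ1 = 7.
And Σs·g = 294, Σg = 63.
AᵀA·[α, β]ᵀ = Aᵀg becomes [[88, 18]; [18, 7]]·[α, β]ᵀ = [294, 63]ᵀ.
det = 88·7 − 18² = 292.
α = (294·7 − 18·63)/292 = 231/73; β = (88·63 − 18·294)/292 = 63/73.

α = 3.164, β = 0.863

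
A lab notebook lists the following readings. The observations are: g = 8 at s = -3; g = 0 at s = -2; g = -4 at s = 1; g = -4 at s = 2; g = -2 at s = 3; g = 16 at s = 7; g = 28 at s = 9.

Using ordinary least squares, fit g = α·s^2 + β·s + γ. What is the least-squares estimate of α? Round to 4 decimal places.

Forming AᵀA = [[9157, 1073, 157]; [1073, 157, 17]; [157, 17, 7]] and Aᵀg = [3086, 322, 42]ᵀ gives AᵀA·[α, β, γ]ᵀ = Aᵀg.
Solving the 3×3 system (Gaussian elimination) gives α = 9325/16884, β = -70927/50652, γ = -37819/12663.

α = 0.5523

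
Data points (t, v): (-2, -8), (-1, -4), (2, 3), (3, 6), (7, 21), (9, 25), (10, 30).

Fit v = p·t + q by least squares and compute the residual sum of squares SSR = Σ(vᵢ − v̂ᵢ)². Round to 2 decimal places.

Forming AᵀA = [[248, 28]; [28, 7]] and Aᵀv = [716, 73]ᵀ gives AᵀA·[p, q]ᵀ = Aᵀv.
det = 248·7 − 28² = 952.
p = (716·7 − 28·73)/952 = 53/17; q = (248·73 − 28·716)/952 = -243/119.
Residuals: 33/119, 138/119, -142/119, -156/119, 145/119, -121/119, 103/119; SSR = 932/119.

SSR = 7.83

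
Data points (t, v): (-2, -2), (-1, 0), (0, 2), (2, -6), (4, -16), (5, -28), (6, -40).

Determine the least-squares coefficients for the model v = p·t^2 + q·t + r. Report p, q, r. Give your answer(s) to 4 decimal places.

p = -1.0393, q = -0.5325, r = 0.9763

From the data, Σt^2·t^2 = 2210, Σt^2·t = 404, Σt^2 = 86, Σt·t = 86, Σt = 14, Σ1 = 7.
For Xᵀv: Σt^2·v = -2428, Σt·v = -452, Σv = -90.
So XᵀX·[p, q, r]ᵀ = Xᵀv: [[2210, 404, 86]; [404, 86, 14]; [86, 14, 7]]·[p, q, r]ᵀ = [-2428, -452, -90]ᵀ.
Row-reducing yields p = -820/789, q = -12184/22881, r = 7446/7627.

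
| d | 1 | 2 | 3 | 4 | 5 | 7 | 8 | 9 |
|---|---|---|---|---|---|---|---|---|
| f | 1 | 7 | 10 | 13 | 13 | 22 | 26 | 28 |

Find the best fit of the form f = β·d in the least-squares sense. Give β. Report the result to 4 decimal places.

β = 3.1165

Compute the Gram sums: Σd·d = 249.
For Aᵀf: Σd·f = 776.
Hence β = 776 / 249 ≈ 3.11647.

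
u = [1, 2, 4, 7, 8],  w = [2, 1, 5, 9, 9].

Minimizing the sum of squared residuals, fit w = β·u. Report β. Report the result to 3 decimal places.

The normal equations are: 134·β = 159.
Hence β = 159 / 134 ≈ 1.18657.

β = 1.187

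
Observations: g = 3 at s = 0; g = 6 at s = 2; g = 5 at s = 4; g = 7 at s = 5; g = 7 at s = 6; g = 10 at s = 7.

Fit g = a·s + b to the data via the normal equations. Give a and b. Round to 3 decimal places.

Entries of MᵀM: Σs·s = 130, Σs = 24, Σ1 = 6.
For Mᵀg: Σs·g = 179, Σg = 38.
Normal equations: [[130, 24]; [24, 6]]·[a, b]ᵀ = [179, 38]ᵀ.
Eliminating b: 6·(row 1) − 24·(row 2) gives 204·a = 6·179 − 24·38 = 162, so a = 27/34.
Then b = (38 − 24·(27/34))/6 = 161/51.

a = 0.794, b = 3.157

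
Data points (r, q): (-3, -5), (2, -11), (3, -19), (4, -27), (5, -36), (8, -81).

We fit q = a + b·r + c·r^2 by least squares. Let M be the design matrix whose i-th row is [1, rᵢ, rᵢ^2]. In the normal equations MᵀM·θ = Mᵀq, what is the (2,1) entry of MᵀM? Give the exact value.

Row 2 ↔ basis r, column 1 ↔ basis 1, so (MᵀM)_{2,1} = Σᵢ r = (-3)·(1) + (2)·(1) + (3)·(1) + (4)·(1) + (5)·(1) + (8)·(1) = 19.

19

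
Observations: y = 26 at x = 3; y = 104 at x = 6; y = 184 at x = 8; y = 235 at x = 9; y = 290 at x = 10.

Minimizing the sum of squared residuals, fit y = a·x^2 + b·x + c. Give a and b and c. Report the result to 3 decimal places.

a = 2.973, b = -0.948, c = 2.177

Setting ∂/∂a … = 0 gives: 22034·a + 2484·b + 290·c = 63789;  2484·a + 290·b + 36·c = 7189;  290·a + 36·b + 5·c = 839.
Row-reducing yields a = 2551/858, b = -271/286, c = 934/429.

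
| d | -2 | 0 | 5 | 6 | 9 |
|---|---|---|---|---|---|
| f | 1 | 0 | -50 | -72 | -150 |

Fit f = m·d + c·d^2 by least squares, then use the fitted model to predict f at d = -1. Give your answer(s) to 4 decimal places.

f̂ = 1.1654

From the data, Σd·d = 146, Σd·d^2 = 1062, Σd^2·d^2 = 8498.
Moment sums: Σd·f = -2034, Σd^2·f = -15988.
Eliminating c: 8498·(row 1) − 1062·(row 2) gives 112864·m = 8498·(-2034) − 1062·(-15988) = -305676, so m = -76419/28216.
Then c = ((-15988) − 1062·(-76419/28216))/8498 = -43535/28216.
At d = -1: f̂ = (-76419/28216)·(-1) + (-43535/28216)·(1) = 8221/7054.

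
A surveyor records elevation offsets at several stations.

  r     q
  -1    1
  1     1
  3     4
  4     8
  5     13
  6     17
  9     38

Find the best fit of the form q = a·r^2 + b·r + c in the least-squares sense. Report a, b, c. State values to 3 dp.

Compute the Gram sums: Σr^2·r^2 = 8821, Σr^2·r = 1161, Σr^2 = 169, Σr·r = 169, Σr = 27, Σ1 = 7.
For Mᵀq: Σr^2·q = 4181, Σr·q = 553, Σq = 82.
So MᵀM·[a, b, c]ᵀ = Mᵀq: [[8821, 1161, 169]; [1161, 169, 27]; [169, 27, 7]]·[a, b, c]ᵀ = [4181, 553, 82]ᵀ.
Solving the 3×3 system (Gaussian elimination) gives a = 77867/168882, b = 1703/56294, c = 5621/12063.

a = 0.461, b = 0.030, c = 0.466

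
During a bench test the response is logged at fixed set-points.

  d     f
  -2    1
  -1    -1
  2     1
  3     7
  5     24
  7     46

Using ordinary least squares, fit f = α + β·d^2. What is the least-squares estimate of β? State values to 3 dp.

MᵀM·[α, β]ᵀ = Mᵀf reads: 6·α + 92·β = 78;  92·α + 3140·β = 2924.
(Σ1 = 6, Σd^2 = 92, Σd^2·d^2 = 3140, Σf = 78, Σd^2·f = 2924.)
Determinant 6·3140 − 92² = 10376.
α = (78·3140 − 92·2924)/10376 = -3011/1297; β = (6·2924 − 92·78)/10376 = 1296/1297.

β = 0.999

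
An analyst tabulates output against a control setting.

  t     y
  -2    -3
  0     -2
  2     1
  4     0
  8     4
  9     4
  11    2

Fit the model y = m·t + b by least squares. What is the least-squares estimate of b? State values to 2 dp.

Setting ∂/∂m … = 0 gives: 290·m + 32·b = 98;  32·m + 7·b = 6.
Δ = 290·7 − 32² = 1006.
m = (98·7 − 32·6)/1006 = 247/503; b = (290·6 − 32·98)/1006 = -698/503.

b = -1.39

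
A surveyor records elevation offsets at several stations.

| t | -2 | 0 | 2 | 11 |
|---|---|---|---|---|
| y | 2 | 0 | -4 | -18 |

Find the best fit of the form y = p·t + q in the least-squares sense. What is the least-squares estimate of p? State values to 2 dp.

p = -1.57

AᵀA·[p, q]ᵀ = Aᵀy reads: 129·p + 11·q = -210;  11·p + 4·q = -20.
Δ = 129·4 − 11² = 395.
p = ((-210)·4 − 11·(-20))/395 = -124/79; q = (129·(-20) − 11·(-210))/395 = -54/79.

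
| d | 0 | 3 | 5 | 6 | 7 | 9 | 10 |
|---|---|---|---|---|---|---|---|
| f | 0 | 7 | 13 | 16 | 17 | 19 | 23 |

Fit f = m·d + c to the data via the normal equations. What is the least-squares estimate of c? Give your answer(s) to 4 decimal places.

c = 0.8400

With design matrix A, AᵀA = [[300, 40]; [40, 7]] and Aᵀf = [702, 95]ᵀ.
det = 300·7 − 40² = 500.
m = (702·7 − 40·95)/500 = 557/250; c = (300·95 − 40·702)/500 = 21/25.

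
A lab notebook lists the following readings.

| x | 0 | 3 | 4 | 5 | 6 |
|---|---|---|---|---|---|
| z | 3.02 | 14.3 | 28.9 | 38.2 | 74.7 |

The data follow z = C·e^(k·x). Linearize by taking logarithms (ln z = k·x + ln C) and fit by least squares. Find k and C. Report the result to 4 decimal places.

k = 0.5294, C = 3.0385

Let Y = ln z. Fitting Y = k·x + ln C by least squares:
XᵀX = [[86.0000, 18.0000]; [18.0000, 5]], rhs = [65.5312, 15.0857]ᵀ  (here Σx = 18.0000, Σ(x)² = 86.0000, Σln z = 15.0857, Σx·ln z = 65.5312).
Slope k = (n·Σx·ln z − Σx·Σln z)/(n·Σ(x)² − (Σx)²) = (5·65.5312 − 18.0000·15.0857)/106.0000 = 0.52938; ln C = (Σln z − k·Σx)/n = 1.11138, so C = exp(1.11138) = 3.03855.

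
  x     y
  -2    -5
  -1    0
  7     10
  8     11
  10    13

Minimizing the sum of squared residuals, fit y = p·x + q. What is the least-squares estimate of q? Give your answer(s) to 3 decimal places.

q = -0.386

Compute the Gram sums: Σx·x = 218, Σx = 22, Σ1 = 5.
Moment sums: Σx·y = 298, Σy = 29.
det = 218·5 − 22² = 606.
p = (298·5 − 22·29)/606 = 142/101; q = (218·29 − 22·298)/606 = -39/101.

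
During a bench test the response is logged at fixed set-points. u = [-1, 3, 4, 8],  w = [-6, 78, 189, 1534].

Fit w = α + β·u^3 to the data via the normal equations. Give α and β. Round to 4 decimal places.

The normal system AᵀA·[α, β]ᵀ = Aᵀw is [[4, 602]; [602, 266970]]·[α, β]ᵀ = [1795, 799616]ᵀ.
Determinant 4·266970 − 602² = 705476.
α = (1795·266970 − 602·799616)/705476 = -1078841/352738; β = (4·799616 − 602·1795)/705476 = 1058937/352738.

α = -3.0585, β = 3.0020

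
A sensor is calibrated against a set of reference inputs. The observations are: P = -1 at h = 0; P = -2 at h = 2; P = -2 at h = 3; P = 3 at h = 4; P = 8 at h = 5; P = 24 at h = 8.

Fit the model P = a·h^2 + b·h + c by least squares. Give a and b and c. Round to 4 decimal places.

Sums needed: Σh^2·h^2 = 5074, Σh^2·h = 736, Σh^2 = 118, Σh·h = 118, Σh = 22, Σ1 = 6.
For AᵀP: Σh^2·P = 1758, Σh·P = 234, ΣP = 30.
Solving the 3×3 system (Gaussian elimination) gives a = 214/385, b = -92/77, c = -597/385.

a = 0.5558, b = -1.1948, c = -1.5506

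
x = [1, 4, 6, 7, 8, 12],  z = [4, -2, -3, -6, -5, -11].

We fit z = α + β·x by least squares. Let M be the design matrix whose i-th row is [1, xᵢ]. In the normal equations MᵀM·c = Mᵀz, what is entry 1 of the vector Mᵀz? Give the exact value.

-23

Entry 1 ↔ basis 1, so (Mᵀz)_{1} = Σᵢ zᵢ = (1)·(4) + (1)·(-2) + (1)·(-3) + (1)·(-6) + (1)·(-5) + (1)·(-11) = -23.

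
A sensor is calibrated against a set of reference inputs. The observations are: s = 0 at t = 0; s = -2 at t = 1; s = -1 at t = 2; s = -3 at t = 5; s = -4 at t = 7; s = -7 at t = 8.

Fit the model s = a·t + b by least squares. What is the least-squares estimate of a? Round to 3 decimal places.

Entries of AᵀA: Σt·t = 143, Σt = 23, Σ1 = 6.
Moment sums: Σt·s = -103, Σs = -17.
AᵀA·[a, b]ᵀ = Aᵀs becomes [[143, 23]; [23, 6]]·[a, b]ᵀ = [-103, -17]ᵀ.
Eliminating b: 6·(row 1) − 23·(row 2) gives 329·a = 6·(-103) − 23·(-17) = -227, so a = -227/329.
Then b = ((-17) − 23·(-227/329))/6 = -62/329.

a = -0.690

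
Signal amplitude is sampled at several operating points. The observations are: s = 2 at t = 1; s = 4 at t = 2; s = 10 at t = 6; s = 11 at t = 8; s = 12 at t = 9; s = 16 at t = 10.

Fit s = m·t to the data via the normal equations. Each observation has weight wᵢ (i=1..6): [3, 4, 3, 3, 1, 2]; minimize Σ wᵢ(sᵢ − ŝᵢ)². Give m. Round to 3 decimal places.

The normal system XᵀWX·[m]ᵀ = XᵀWs is [[600]]·[m]ᵀ = [910]ᵀ.
Hence m = 910 / 600 ≈ 1.51667.

m = 1.517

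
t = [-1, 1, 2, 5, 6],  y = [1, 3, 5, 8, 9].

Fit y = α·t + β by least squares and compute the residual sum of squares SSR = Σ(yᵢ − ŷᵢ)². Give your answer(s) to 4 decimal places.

SSR = 0.3855

Entries of XᵀX: Σt·t = 67, Σt = 13, Σ1 = 5.
Right-hand side: Σt·y = 106, Σy = 26.
Eliminating β: 5·(row 1) − 13·(row 2) gives 166·α = 5·106 − 13·26 = 192, so α = 96/83.
Then β = (26 − 13·(96/83))/5 = 182/83.
Residuals: -3/83, -29/83, 41/83, 2/83, -11/83; SSR = 32/83.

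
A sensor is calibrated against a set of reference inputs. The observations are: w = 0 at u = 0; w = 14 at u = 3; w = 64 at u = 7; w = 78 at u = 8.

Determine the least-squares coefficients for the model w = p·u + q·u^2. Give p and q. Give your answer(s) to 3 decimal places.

Forming AᵀA = [[122, 882]; [882, 6578]] and Aᵀw = [1114, 8254]ᵀ gives AᵀA·[p, q]ᵀ = Aᵀw.
Eliminating q: 6578·(row 1) − 882·(row 2) gives 24592·p = 6578·1114 − 882·8254 = 47864, so p = 5983/3074.
Then q = (8254 − 882·(5983/3074))/6578 = 3055/3074.

p = 1.946, q = 0.994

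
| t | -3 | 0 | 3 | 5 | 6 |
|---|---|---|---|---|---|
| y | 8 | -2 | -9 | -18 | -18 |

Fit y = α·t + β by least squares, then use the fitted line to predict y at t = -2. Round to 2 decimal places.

From the data, Σt·t = 79, Σt = 11, Σ1 = 5.
For Xᵀy: Σt·y = -249, Σy = -39.
Normal equations: [[79, 11]; [11, 5]]·[α, β]ᵀ = [-249, -39]ᵀ.
det = 79·5 − 11² = 274.
α = ((-249)·5 − 11·(-39))/274 = -408/137; β = (79·(-39) − 11·(-249))/274 = -171/137.
At t = -2: ŷ = (-408/137)·(-2) + (-171/137)·(1) = 645/137.

ŷ = 4.71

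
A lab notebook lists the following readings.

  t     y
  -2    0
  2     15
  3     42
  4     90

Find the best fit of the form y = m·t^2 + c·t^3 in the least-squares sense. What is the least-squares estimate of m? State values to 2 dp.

m = 1.87

Sums needed: Σt^2·t^2 = 369, Σt^2·t^3 = 1267, Σt^3·t^3 = 4953.
For Xᵀy: Σt^2·y = 1878, Σt^3·y = 7014.
So XᵀX·[m, c]ᵀ = Xᵀy: [[369, 1267]; [1267, 4953]]·[m, c]ᵀ = [1878, 7014]ᵀ.
Δ = 369·4953 − 1267² = 222368.
m = (1878·4953 − 1267·7014)/222368 = 103749/55592; c = (369·7014 − 1267·1878)/222368 = 52185/55592.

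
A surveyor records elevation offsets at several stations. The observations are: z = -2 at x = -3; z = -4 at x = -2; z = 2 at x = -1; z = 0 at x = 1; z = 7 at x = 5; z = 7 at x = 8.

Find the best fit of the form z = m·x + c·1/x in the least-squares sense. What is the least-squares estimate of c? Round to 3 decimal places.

Compute the Gram sums: Σx·x = 104, Σx·1/x = 6, Σ1/x·1/x = 34801/14400.
And Σx·z = 103, Σ1/x·z = 353/120.
Eliminating c: (34801/14400)·(row 1) − 6·(row 2) gives (387613/1800)·m = (34801/14400)·103 − 6·(353/120) = 3330343/14400, so m = 3330343/3100904.
Then c = ((353/120) − 6·(3330343/3100904))/(34801/14400) = -561720/387613.

c = -1.449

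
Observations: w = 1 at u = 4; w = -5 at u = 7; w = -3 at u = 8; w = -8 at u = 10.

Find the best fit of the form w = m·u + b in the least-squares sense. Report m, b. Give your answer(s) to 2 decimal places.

Normal-equation sums: Σu·u = 229, Σu = 29, Σ1 = 4.
Right-hand side: Σu·w = -135, Σw = -15.
Normal equations: [[229, 29]; [29, 4]]·[m, b]ᵀ = [-135, -15]ᵀ.
Eliminating b: 4·(row 1) − 29·(row 2) gives 75·m = 4·(-135) − 29·(-15) = -105, so m = -7/5.
Then b = ((-15) − 29·(-7/5))/4 = 32/5.

m = -1.40, b = 6.40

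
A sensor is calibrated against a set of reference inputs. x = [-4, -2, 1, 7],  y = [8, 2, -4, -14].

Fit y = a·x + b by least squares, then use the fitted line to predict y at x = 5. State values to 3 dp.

The normal equations are: 70·a + 2·b = -138;  2·a + 4·b = -8.
(Σx·x = 70, Σx = 2, Σ1 = 4, Σx·y = -138, Σy = -8.)
Determinant 70·4 − 2² = 276.
a = ((-138)·4 − 2·(-8))/276 = -134/69; b = (70·(-8) − 2·(-138))/276 = -71/69.
At x = 5: ŷ = (-134/69)·(5) + (-71/69)·(1) = -247/23.

ŷ = -10.739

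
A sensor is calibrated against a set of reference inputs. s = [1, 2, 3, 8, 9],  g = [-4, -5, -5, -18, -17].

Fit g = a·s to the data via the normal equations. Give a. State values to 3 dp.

From the data, Σs·s = 159.
For Xᵀg: Σs·g = -326.
Hence a = -326 / 159 ≈ -2.05031.

a = -2.050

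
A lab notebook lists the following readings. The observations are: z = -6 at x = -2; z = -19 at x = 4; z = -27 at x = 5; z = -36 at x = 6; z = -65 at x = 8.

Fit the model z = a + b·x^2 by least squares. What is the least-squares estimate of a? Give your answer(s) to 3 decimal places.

The normal equations are: 5·a + 145·b = -153;  145·a + 6289·b = -6459.
(Σ1 = 5, Σx^2 = 145, Σx^2·x^2 = 6289, Σz = -153, Σx^2·z = -6459.)
Determinant 5·6289 − 145² = 10420.
a = ((-153)·6289 − 145·(-6459))/10420 = -12831/5210; b = (5·(-6459) − 145·(-153))/10420 = -1011/1042.

a = -2.463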